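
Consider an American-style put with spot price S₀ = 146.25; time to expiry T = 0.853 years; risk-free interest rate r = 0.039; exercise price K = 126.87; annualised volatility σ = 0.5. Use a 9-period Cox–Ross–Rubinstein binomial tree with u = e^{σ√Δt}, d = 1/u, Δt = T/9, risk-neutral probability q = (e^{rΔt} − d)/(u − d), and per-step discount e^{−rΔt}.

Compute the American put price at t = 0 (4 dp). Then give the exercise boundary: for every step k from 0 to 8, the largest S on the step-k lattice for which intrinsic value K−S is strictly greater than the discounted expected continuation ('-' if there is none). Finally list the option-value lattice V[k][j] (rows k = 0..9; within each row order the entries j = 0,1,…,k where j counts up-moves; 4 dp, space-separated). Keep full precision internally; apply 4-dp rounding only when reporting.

price = 14.4590
boundary = - - - - - 67.7394 79.0118 92.1601 107.4964
tree:
14.4590
20.4311 7.9335
28.0891 12.0782 3.3883
37.4062 17.9519 5.6435 0.9080
48.0149 25.9060 9.2505 1.6781 0.0589
59.1306 36.0342 14.8500 3.0985 0.1124 0.0000
68.7949 47.8582 23.1725 5.7149 0.2143 0.0000 0.0000
77.0803 59.1306 34.7099 10.5287 0.4085 0.0000 0.0000 0.0000
84.1837 68.7949 47.8582 19.3736 0.7790 0.0000 0.0000 0.0000 0.0000
90.2737 77.0803 59.1306 34.7099 1.4852 0.0000 0.0000 0.0000 0.0000 0.0000

params: Δt=0.09478 u=1.16641 d=0.85733 q=0.47357 e^(-rΔt)=0.99631
t_9 payoffs: 90.2737 77.0803 59.1306 34.7099 1.4852 0.0000 0.0000 0.0000 0.0000 0.0000
t_8: node(8,0) S=42.6863 payoff=84.1837 vs cont=83.7156 → 84.1837 [stop]  node(8,1) S=58.0751 payoff=68.7949 vs cont=68.3268 → 68.7949 [stop]  node(8,2) S=79.0118 payoff=47.8582 vs cont=47.3901 → 47.8582 [stop]  node(8,3) S=107.4964 payoff=19.3736 vs cont=18.9055 → 19.3736 [stop]  node(8,4) S=146.2500 payoff=0.0000 vs cont=0.7790 → 0.7790 [wait]  node(8,5) S=198.9747 payoff=0.0000 vs cont=0.0000 → 0.0000 [wait]  node(8,6) S=270.7071 payoff=0.0000 vs cont=0.0000 → 0.0000 [wait]  node(8,7) S=368.2999 payoff=0.0000 vs cont=0.0000 → 0.0000 [wait]  node(8,8) S=501.0758 payoff=0.0000 vs cont=0.0000 → 0.0000 [wait]  ⇒ S*(8)=107.4964
t_7: node(7,0) S=49.7897 payoff=77.0803 vs cont=76.6122 → 77.0803 [stop]  node(7,1) S=67.7394 payoff=59.1306 vs cont=58.6625 → 59.1306 [stop]  node(7,2) S=92.1601 payoff=34.7099 vs cont=34.2418 → 34.7099 [stop]  node(7,3) S=125.3848 payoff=1.4852 vs cont=10.5287 → 10.5287 [wait]  node(7,4) S=170.5874 payoff=0.0000 vs cont=0.4085 → 0.4085 [wait]  node(7,5) S=232.0859 payoff=0.0000 vs cont=0.0000 → 0.0000 [wait]  node(7,6) S=315.7553 payoff=0.0000 vs cont=0.0000 → 0.0000 [wait]  node(7,7) S=429.5884 payoff=0.0000 vs cont=0.0000 → 0.0000 [wait]  ⇒ S*(7)=92.1601
t_6: node(6,0) S=58.0751 payoff=68.7949 vs cont=68.3268 → 68.7949 [stop]  node(6,1) S=79.0118 payoff=47.8582 vs cont=47.3901 → 47.8582 [stop]  node(6,2) S=107.4964 payoff=19.3736 vs cont=23.1725 → 23.1725 [wait]  node(6,3) S=146.2500 payoff=0.0000 vs cont=5.7149 → 5.7149 [wait]  node(6,4) S=198.9747 payoff=0.0000 vs cont=0.2143 → 0.2143 [wait]  node(6,5) S=270.7071 payoff=0.0000 vs cont=0.0000 → 0.0000 [wait]  node(6,6) S=368.2999 payoff=0.0000 vs cont=0.0000 → 0.0000 [wait]  ⇒ S*(6)=79.0118
t_5: node(5,0) S=67.7394 payoff=59.1306 vs cont=58.6625 → 59.1306 [stop]  node(5,1) S=92.1601 payoff=34.7099 vs cont=36.0342 → 36.0342 [wait]  node(5,2) S=125.3848 payoff=1.4852 vs cont=14.8500 → 14.8500 [wait]  node(5,3) S=170.5874 payoff=0.0000 vs cont=3.0985 → 3.0985 [wait]  node(5,4) S=232.0859 payoff=0.0000 vs cont=0.1124 → 0.1124 [wait]  node(5,5) S=315.7553 payoff=0.0000 vs cont=0.0000 → 0.0000 [wait]  ⇒ S*(5)=67.7394
t_4: node(4,0) S=79.0118 payoff=47.8582 vs cont=48.0149 → 48.0149 [wait]  node(4,1) S=107.4964 payoff=19.3736 vs cont=25.9060 → 25.9060 [wait]  node(4,2) S=146.2500 payoff=0.0000 vs cont=9.2505 → 9.2505 [wait]  node(4,3) S=198.9747 payoff=0.0000 vs cont=1.6781 → 1.6781 [wait]  node(4,4) S=270.7071 payoff=0.0000 vs cont=0.0589 → 0.0589 [wait]  ⇒ S*(4)=-
t_3: node(3,0) S=92.1601 payoff=34.7099 vs cont=37.4062 → 37.4062 [wait]  node(3,1) S=125.3848 payoff=1.4852 vs cont=17.9519 → 17.9519 [wait]  node(3,2) S=170.5874 payoff=0.0000 vs cont=5.6435 → 5.6435 [wait]  node(3,3) S=232.0859 payoff=0.0000 vs cont=0.9080 → 0.9080 [wait]  ⇒ S*(3)=-
t_2: node(2,0) S=107.4964 payoff=19.3736 vs cont=28.0891 → 28.0891 [wait]  node(2,1) S=146.2500 payoff=0.0000 vs cont=12.0782 → 12.0782 [wait]  node(2,2) S=198.9747 payoff=0.0000 vs cont=3.3883 → 3.3883 [wait]  ⇒ S*(2)=-
t_1: node(1,0) S=125.3848 payoff=1.4852 vs cont=20.4311 → 20.4311 [wait]  node(1,1) S=170.5874 payoff=0.0000 vs cont=7.9335 → 7.9335 [wait]  ⇒ S*(1)=-
t_0: node(0,0) S=146.2500 payoff=0.0000 vs cont=14.4590 → 14.4590 [wait]  ⇒ S*(0)=-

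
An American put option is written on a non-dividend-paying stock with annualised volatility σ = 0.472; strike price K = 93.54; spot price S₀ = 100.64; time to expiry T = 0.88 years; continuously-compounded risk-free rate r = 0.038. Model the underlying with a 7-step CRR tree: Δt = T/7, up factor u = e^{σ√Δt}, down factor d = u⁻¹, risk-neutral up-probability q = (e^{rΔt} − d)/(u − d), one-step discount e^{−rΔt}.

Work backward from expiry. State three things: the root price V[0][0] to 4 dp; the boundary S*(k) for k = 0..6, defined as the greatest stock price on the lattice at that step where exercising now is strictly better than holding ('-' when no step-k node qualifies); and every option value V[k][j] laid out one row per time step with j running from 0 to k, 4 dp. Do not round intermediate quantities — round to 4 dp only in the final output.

Δt=0.12571, u=1.18217, d=0.84590, q=0.47250, disc=e^(-rΔt)=0.99523
k=7 terminal: V=max(K-S,0) → 62.3507 49.9519 32.6244 8.4086 0.0000 0.0000 0.0000 0.0000
k=6: j=0 S=36.8712 intr=56.6688 cont=56.2230 V=56.6688[EX]; j=1 S=51.5286 intr=42.0114 cont=41.5656 V=42.0114[EX]; j=2 S=72.0127 intr=21.5273 cont=21.0815 V=21.5273[EX]; j=3 S=100.6400 intr=0.0000 cont=4.4144 V=4.4144[hold]; j=4 S=140.6475 intr=0.0000 cont=0.0000 V=0.0000[hold]; j=5 S=196.5591 intr=0.0000 cont=0.0000 V=0.0000[hold]; j=6 S=274.6973 intr=0.0000 cont=0.0000 V=0.0000[hold]  S*(6)=72.0127
k=5: j=0 S=43.5881 intr=49.9519 cont=49.5062 V=49.9519[EX]; j=1 S=60.9156 intr=32.6244 cont=32.1786 V=32.6244[EX]; j=2 S=85.1314 intr=8.4086 cont=13.3774 V=13.3774[hold]; j=3 S=118.9738 intr=0.0000 cont=2.3175 V=2.3175[hold]; j=4 S=166.2695 intr=0.0000 cont=0.0000 V=0.0000[hold]; j=5 S=232.3666 intr=0.0000 cont=0.0000 V=0.0000[hold]  S*(5)=60.9156
k=4: j=0 S=51.5286 intr=42.0114 cont=41.5656 V=42.0114[EX]; j=1 S=72.0127 intr=21.5273 cont=23.4180 V=23.4180[hold]; j=2 S=100.6400 intr=0.0000 cont=8.1127 V=8.1127[hold]; j=3 S=140.6475 intr=0.0000 cont=1.2167 V=1.2167[hold]; j=4 S=196.5591 intr=0.0000 cont=0.0000 V=0.0000[hold]  S*(4)=51.5286
k=3: j=0 S=60.9156 intr=32.6244 cont=33.0677 V=33.0677[hold]; j=1 S=85.1314 intr=8.4086 cont=16.1092 V=16.1092[hold]; j=2 S=118.9738 intr=0.0000 cont=4.8312 V=4.8312[hold]; j=3 S=166.2695 intr=0.0000 cont=0.6387 V=0.6387[hold]  S*(3)=-
k=2: j=0 S=72.0127 intr=21.5273 cont=24.9354 V=24.9354[hold]; j=1 S=100.6400 intr=0.0000 cont=10.7290 V=10.7290[hold]; j=2 S=140.6475 intr=0.0000 cont=2.8367 V=2.8367[hold]  S*(2)=-
k=1: j=0 S=85.1314 intr=8.4086 cont=18.1360 V=18.1360[hold]; j=1 S=118.9738 intr=0.0000 cont=6.9665 V=6.9665[hold]  S*(1)=-
k=0: j=0 S=100.6400 intr=0.0000 cont=12.7972 V=12.7972[hold]  S*(0)=-

price = 12.7972
boundary = - - - - 51.5286 60.9156 72.0127
tree:
12.7972
18.1360 6.9665
24.9354 10.7290 2.8367
33.0677 16.1092 4.8312 0.6387
42.0114 23.4180 8.1127 1.2167 0.0000
49.9519 32.6244 13.3774 2.3175 0.0000 0.0000
56.6688 42.0114 21.5273 4.4144 0.0000 0.0000 0.0000
62.3507 49.9519 32.6244 8.4086 0.0000 0.0000 0.0000 0.0000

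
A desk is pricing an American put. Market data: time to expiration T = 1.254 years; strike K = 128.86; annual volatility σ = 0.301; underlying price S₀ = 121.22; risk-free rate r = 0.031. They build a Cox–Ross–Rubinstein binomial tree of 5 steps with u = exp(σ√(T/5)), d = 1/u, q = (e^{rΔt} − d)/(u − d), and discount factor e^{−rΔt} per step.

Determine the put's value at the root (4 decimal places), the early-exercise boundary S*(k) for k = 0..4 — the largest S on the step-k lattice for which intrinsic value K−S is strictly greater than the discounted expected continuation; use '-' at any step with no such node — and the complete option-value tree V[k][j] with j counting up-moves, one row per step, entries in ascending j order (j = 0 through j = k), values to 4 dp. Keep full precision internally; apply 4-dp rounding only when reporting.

price = 18.8622
boundary = - - 89.6691 77.1217 89.6691
tree:
18.8622
27.7776 9.8165
39.1909 16.2555 3.2226
51.7383 25.9557 6.3454 0.0000
62.5298 39.1909 12.4945 0.0000 0.0000
71.8114 51.7383 24.6022 0.0000 0.0000 0.0000

params: Δt=0.25080 u=1.16270 d=0.86007 q=0.48818 e^(-rΔt)=0.99226
t_5 payoffs: 71.8114 51.7383 24.6022 0.0000 0.0000 0.0000
t_4: node(4,0) S=66.3302 payoff=62.5298 vs cont=61.5319 → 62.5298 [stop]  node(4,1) S=89.6691 payoff=39.1909 vs cont=38.1930 → 39.1909 [stop]  node(4,2) S=121.2200 payoff=7.6400 vs cont=12.4945 → 12.4945 [wait]  node(4,3) S=163.8724 payoff=0.0000 vs cont=0.0000 → 0.0000 [wait]  node(4,4) S=221.5325 payoff=0.0000 vs cont=0.0000 → 0.0000 [wait]  ⇒ S*(4)=89.6691
t_3: node(3,0) S=77.1217 payoff=51.7383 vs cont=50.7403 → 51.7383 [stop]  node(3,1) S=104.2578 payoff=24.6022 vs cont=25.9557 → 25.9557 [wait]  node(3,2) S=140.9419 payoff=0.0000 vs cont=6.3454 → 6.3454 [wait]  node(3,3) S=190.5337 payoff=0.0000 vs cont=0.0000 → 0.0000 [wait]  ⇒ S*(3)=77.1217
t_2: node(2,0) S=89.6691 payoff=39.1909 vs cont=38.8486 → 39.1909 [stop]  node(2,1) S=121.2200 payoff=7.6400 vs cont=16.2555 → 16.2555 [wait]  node(2,2) S=163.8724 payoff=0.0000 vs cont=3.2226 → 3.2226 [wait]  ⇒ S*(2)=89.6691
t_1: node(1,0) S=104.2578 payoff=24.6022 vs cont=27.7776 → 27.7776 [wait]  node(1,1) S=140.9419 payoff=0.0000 vs cont=9.8165 → 9.8165 [wait]  ⇒ S*(1)=-
t_0: node(0,0) S=121.2200 payoff=7.6400 vs cont=18.8622 → 18.8622 [wait]  ⇒ S*(0)=-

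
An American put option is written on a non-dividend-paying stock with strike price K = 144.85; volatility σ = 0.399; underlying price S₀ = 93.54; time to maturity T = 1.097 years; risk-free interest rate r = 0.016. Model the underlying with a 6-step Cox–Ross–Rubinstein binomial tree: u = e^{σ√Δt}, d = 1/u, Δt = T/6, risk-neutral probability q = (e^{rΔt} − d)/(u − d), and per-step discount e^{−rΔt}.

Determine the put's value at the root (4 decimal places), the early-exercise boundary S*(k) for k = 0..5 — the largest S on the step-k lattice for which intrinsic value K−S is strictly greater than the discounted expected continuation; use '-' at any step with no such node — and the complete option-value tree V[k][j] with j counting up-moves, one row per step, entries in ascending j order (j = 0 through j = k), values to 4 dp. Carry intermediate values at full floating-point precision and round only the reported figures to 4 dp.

price = 53.7499
boundary = - - 66.4980 78.8684 93.5400 110.9409
tree:
53.7499
66.0797 39.9586
78.3520 52.4318 25.9161
88.7821 65.9816 37.2341 13.1094
97.5762 78.3520 51.3100 21.3379 3.7623
104.9911 88.7821 65.9816 33.9091 7.0662 0.0000
111.2429 97.5762 78.3520 51.3100 13.2712 0.0000 0.0000

params: Δt=0.18283 u=1.18603 d=0.84315 q=0.46600 e^(-rΔt)=0.99708
t_6 payoffs: 111.2429 97.5762 78.3520 51.3100 13.2712 0.0000 0.0000
t_5: node(5,0) S=39.8589 payoff=104.9911 vs cont=104.5679 → 104.9911 [stop]  node(5,1) S=56.0679 payoff=88.7821 vs cont=88.3590 → 88.7821 [stop]  node(5,2) S=78.8684 payoff=65.9816 vs cont=65.5585 → 65.9816 [stop]  node(5,3) S=110.9409 payoff=33.9091 vs cont=33.4860 → 33.9091 [stop]  node(5,4) S=156.0559 payoff=0.0000 vs cont=7.0662 → 7.0662 [wait]  node(5,5) S=219.5174 payoff=0.0000 vs cont=0.0000 → 0.0000 [wait]  ⇒ S*(5)=110.9409
t_4: node(4,0) S=47.2738 payoff=97.5762 vs cont=97.1531 → 97.5762 [stop]  node(4,1) S=66.4980 payoff=78.3520 vs cont=77.9289 → 78.3520 [stop]  node(4,2) S=93.5400 payoff=51.3100 vs cont=50.8869 → 51.3100 [stop]  node(4,3) S=131.5788 payoff=13.2712 vs cont=21.3379 → 21.3379 [wait]  node(4,4) S=185.0865 payoff=0.0000 vs cont=3.7623 → 3.7623 [wait]  ⇒ S*(4)=93.5400
t_3: node(3,0) S=56.0679 payoff=88.7821 vs cont=88.3590 → 88.7821 [stop]  node(3,1) S=78.8684 payoff=65.9816 vs cont=65.5585 → 65.9816 [stop]  node(3,2) S=110.9409 payoff=33.9091 vs cont=37.2341 → 37.2341 [wait]  node(3,3) S=156.0559 payoff=0.0000 vs cont=13.1094 → 13.1094 [wait]  ⇒ S*(3)=78.8684
t_2: node(2,0) S=66.4980 payoff=78.3520 vs cont=77.9289 → 78.3520 [stop]  node(2,1) S=93.5400 payoff=51.3100 vs cont=52.4318 → 52.4318 [wait]  node(2,2) S=131.5788 payoff=13.2712 vs cont=25.9161 → 25.9161 [wait]  ⇒ S*(2)=66.4980
t_1: node(1,0) S=78.8684 payoff=65.9816 vs cont=66.0797 → 66.0797 [wait]  node(1,1) S=110.9409 payoff=33.9091 vs cont=39.9586 → 39.9586 [wait]  ⇒ S*(1)=-
t_0: node(0,0) S=93.5400 payoff=51.3100 vs cont=53.7499 → 53.7499 [wait]  ⇒ S*(0)=-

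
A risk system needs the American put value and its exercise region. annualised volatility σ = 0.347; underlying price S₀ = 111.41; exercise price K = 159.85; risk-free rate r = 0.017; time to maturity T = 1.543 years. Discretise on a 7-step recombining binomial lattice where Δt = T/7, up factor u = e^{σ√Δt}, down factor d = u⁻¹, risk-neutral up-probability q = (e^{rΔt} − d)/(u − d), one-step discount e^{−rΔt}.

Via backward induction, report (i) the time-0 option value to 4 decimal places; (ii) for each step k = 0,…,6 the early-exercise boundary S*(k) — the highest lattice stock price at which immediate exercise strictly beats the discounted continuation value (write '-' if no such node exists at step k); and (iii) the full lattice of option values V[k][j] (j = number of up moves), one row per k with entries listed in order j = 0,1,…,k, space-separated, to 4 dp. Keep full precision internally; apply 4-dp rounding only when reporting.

price = 52.9479
boundary = - - 80.4298 94.6609 80.4298 94.6609 111.4100
tree:
52.9479
65.9149 38.7965
79.4202 51.2620 25.0959
91.5118 65.1891 36.0181 13.0206
101.7856 79.4202 49.6779 20.9531 4.2091
110.5148 91.5118 65.1891 32.6410 7.9841 0.0000
117.9317 101.7856 79.4202 48.4400 15.1447 0.0000 0.0000
124.2336 110.5148 91.5118 65.1891 28.7274 0.0000 0.0000 0.0000

Δt=0.22043  u=1.17694  d=0.84966  q=0.47083  discount=0.99626
step 7 (expiry): payoffs max(K−S,0) = 124.2336 110.5148 91.5118 65.1891 28.7274 0.0000 0.0000 0.0000
step 6: (k=6,j=0): S=41.9183, (K−S)⁺=117.9317, hold=117.3338 ⇒ V=117.9317 exercise | (k=6,j=1): S=58.0644, (K−S)⁺=101.7856, hold=101.1877 ⇒ V=101.7856 exercise | (k=6,j=2): S=80.4298, (K−S)⁺=79.4202, hold=78.8223 ⇒ V=79.4202 exercise | (k=6,j=3): S=111.4100, (K−S)⁺=48.4400, hold=47.8421 ⇒ V=48.4400 exercise | (k=6,j=4): S=154.3232, (K−S)⁺=5.5268, hold=15.1447 ⇒ V=15.1447 continue | (k=6,j=5): S=213.7657, (K−S)⁺=0.0000, hold=0.0000 ⇒ V=0.0000 continue | (k=6,j=6): S=296.1045, (K−S)⁺=0.0000, hold=0.0000 ⇒ V=0.0000 continue  boundary S*=111.4100
step 5: (k=5,j=0): S=49.3352, (K−S)⁺=110.5148, hold=109.9169 ⇒ V=110.5148 exercise | (k=5,j=1): S=68.3382, (K−S)⁺=91.5118, hold=90.9139 ⇒ V=91.5118 exercise | (k=5,j=2): S=94.6609, (K−S)⁺=65.1891, hold=64.5912 ⇒ V=65.1891 exercise | (k=5,j=3): S=131.1226, (K−S)⁺=28.7274, hold=32.6410 ⇒ V=32.6410 continue | (k=5,j=4): S=181.6287, (K−S)⁺=0.0000, hold=7.9841 ⇒ V=7.9841 continue | (k=5,j=5): S=251.5889, (K−S)⁺=0.0000, hold=0.0000 ⇒ V=0.0000 continue  boundary S*=94.6609
step 4: (k=4,j=0): S=58.0644, (K−S)⁺=101.7856, hold=101.1877 ⇒ V=101.7856 exercise | (k=4,j=1): S=80.4298, (K−S)⁺=79.4202, hold=78.8223 ⇒ V=79.4202 exercise | (k=4,j=2): S=111.4100, (K−S)⁺=48.4400, hold=49.6779 ⇒ V=49.6779 continue | (k=4,j=3): S=154.3232, (K−S)⁺=5.5268, hold=20.9531 ⇒ V=20.9531 continue | (k=4,j=4): S=213.7657, (K−S)⁺=0.0000, hold=4.2091 ⇒ V=4.2091 continue  boundary S*=80.4298
step 3: (k=3,j=0): S=68.3382, (K−S)⁺=91.5118, hold=90.9139 ⇒ V=91.5118 exercise | (k=3,j=1): S=94.6609, (K−S)⁺=65.1891, hold=65.1719 ⇒ V=65.1891 exercise | (k=3,j=2): S=131.1226, (K−S)⁺=28.7274, hold=36.0181 ⇒ V=36.0181 continue | (k=3,j=3): S=181.6287, (K−S)⁺=0.0000, hold=13.0206 ⇒ V=13.0206 continue  boundary S*=94.6609
step 2: (k=2,j=0): S=80.4298, (K−S)⁺=79.4202, hold=78.8223 ⇒ V=79.4202 exercise | (k=2,j=1): S=111.4100, (K−S)⁺=48.4400, hold=51.2620 ⇒ V=51.2620 continue | (k=2,j=2): S=154.3232, (K−S)⁺=5.5268, hold=25.0959 ⇒ V=25.0959 continue  boundary S*=80.4298
step 1: (k=1,j=0): S=94.6609, (K−S)⁺=65.1891, hold=65.9149 ⇒ V=65.9149 continue | (k=1,j=1): S=131.1226, (K−S)⁺=28.7274, hold=38.7965 ⇒ V=38.7965 continue  boundary S*=-
step 0: (k=0,j=0): S=111.4100, (K−S)⁺=48.4400, hold=52.9479 ⇒ V=52.9479 continue  boundary S*=-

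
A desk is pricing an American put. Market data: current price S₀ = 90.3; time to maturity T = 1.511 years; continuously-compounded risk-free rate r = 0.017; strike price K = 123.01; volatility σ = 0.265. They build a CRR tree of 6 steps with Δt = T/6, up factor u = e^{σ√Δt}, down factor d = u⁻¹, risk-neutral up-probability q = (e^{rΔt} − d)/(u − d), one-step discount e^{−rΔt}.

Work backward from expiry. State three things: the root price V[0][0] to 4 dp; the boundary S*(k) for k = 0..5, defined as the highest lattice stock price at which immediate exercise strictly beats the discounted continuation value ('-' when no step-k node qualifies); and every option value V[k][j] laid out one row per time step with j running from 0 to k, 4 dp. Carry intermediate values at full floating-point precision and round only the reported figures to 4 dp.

params: Δt=0.25183 u=1.14223 d=0.87548 q=0.48289 e^(-rΔt)=0.99573
t_6 payoffs: 82.3507 69.9620 53.7985 32.7100 5.1960 0.0000 0.0000
t_5: node(5,0) S=46.4424 payoff=76.5676 vs cont=76.0421 → 76.5676 [stop]  node(5,1) S=60.5932 payoff=62.4168 vs cont=61.8913 → 62.4168 [stop]  node(5,2) S=79.0557 payoff=43.9543 vs cont=43.4288 → 43.9543 [stop]  node(5,3) S=103.1436 payoff=19.8664 vs cont=19.3409 → 19.8664 [stop]  node(5,4) S=134.5710 payoff=0.0000 vs cont=2.6754 → 2.6754 [wait]  node(5,5) S=175.5743 payoff=0.0000 vs cont=0.0000 → 0.0000 [wait]  ⇒ S*(5)=103.1436
t_4: node(4,0) S=53.0480 payoff=69.9620 vs cont=69.4365 → 69.9620 [stop]  node(4,1) S=69.2115 payoff=53.7985 vs cont=53.2730 → 53.7985 [stop]  node(4,2) S=90.3000 payoff=32.7100 vs cont=32.1845 → 32.7100 [stop]  node(4,3) S=117.8140 payoff=5.1960 vs cont=11.5157 → 11.5157 [wait]  node(4,4) S=153.7115 payoff=0.0000 vs cont=1.3776 → 1.3776 [wait]  ⇒ S*(4)=90.3000
t_3: node(3,0) S=60.5932 payoff=62.4168 vs cont=61.8913 → 62.4168 [stop]  node(3,1) S=79.0557 payoff=43.9543 vs cont=43.4288 → 43.9543 [stop]  node(3,2) S=103.1436 payoff=19.8664 vs cont=22.3796 → 22.3796 [wait]  node(3,3) S=134.5710 payoff=0.0000 vs cont=6.5919 → 6.5919 [wait]  ⇒ S*(3)=79.0557
t_2: node(2,0) S=69.2115 payoff=53.7985 vs cont=53.2730 → 53.7985 [stop]  node(2,1) S=90.3000 payoff=32.7100 vs cont=33.3929 → 33.3929 [wait]  node(2,2) S=117.8140 payoff=5.1960 vs cont=14.6929 → 14.6929 [wait]  ⇒ S*(2)=69.2115
t_1: node(1,0) S=79.0557 payoff=43.9543 vs cont=43.7572 → 43.9543 [stop]  node(1,1) S=103.1436 payoff=19.8664 vs cont=24.2588 → 24.2588 [wait]  ⇒ S*(1)=79.0557
t_0: node(0,0) S=90.3000 payoff=32.7100 vs cont=34.2965 → 34.2965 [wait]  ⇒ S*(0)=-

price = 34.2965
boundary = - 79.0557 69.2115 79.0557 90.3000 103.1436
tree:
34.2965
43.9543 24.2588
53.7985 33.3929 14.6929
62.4168 43.9543 22.3796 6.5919
69.9620 53.7985 32.7100 11.5157 1.3776
76.5676 62.4168 43.9543 19.8664 2.6754 0.0000
82.3507 69.9620 53.7985 32.7100 5.1960 0.0000 0.0000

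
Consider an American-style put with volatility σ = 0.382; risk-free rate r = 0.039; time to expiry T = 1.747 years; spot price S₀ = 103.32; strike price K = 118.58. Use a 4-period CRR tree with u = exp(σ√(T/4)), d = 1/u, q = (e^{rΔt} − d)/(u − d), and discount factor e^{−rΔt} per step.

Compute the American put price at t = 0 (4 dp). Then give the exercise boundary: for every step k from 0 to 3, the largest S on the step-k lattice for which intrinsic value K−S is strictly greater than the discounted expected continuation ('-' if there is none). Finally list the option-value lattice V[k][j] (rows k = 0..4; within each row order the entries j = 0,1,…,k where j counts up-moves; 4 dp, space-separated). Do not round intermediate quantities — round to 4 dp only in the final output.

price = 27.4650
boundary = - - 62.3601 80.2686
tree:
27.4650
40.1712 14.1895
56.2199 23.6035 4.1291
70.1329 38.3114 7.9379 0.0000
80.9418 56.2199 15.2600 0.0000 0.0000

params: Δt=0.43675 u=1.28718 d=0.77689 q=0.47089 e^(-rΔt)=0.98311
t_4 payoffs: 80.9418 56.2199 15.2600 0.0000 0.0000
t_3: node(3,0) S=48.4471 payoff=70.1329 vs cont=68.1302 → 70.1329 [stop]  node(3,1) S=80.2686 payoff=38.3114 vs cont=36.3087 → 38.3114 [stop]  node(3,2) S=132.9913 payoff=0.0000 vs cont=7.9379 → 7.9379 [wait]  node(3,3) S=220.3437 payoff=0.0000 vs cont=0.0000 → 0.0000 [wait]  ⇒ S*(3)=80.2686
t_2: node(2,0) S=62.3601 payoff=56.2199 vs cont=54.2172 → 56.2199 [stop]  node(2,1) S=103.3200 payoff=15.2600 vs cont=23.6035 → 23.6035 [wait]  node(2,2) S=171.1835 payoff=0.0000 vs cont=4.1291 → 4.1291 [wait]  ⇒ S*(2)=62.3601
t_1: node(1,0) S=80.2686 payoff=38.3114 vs cont=40.1712 → 40.1712 [wait]  node(1,1) S=132.9913 payoff=0.0000 vs cont=14.1895 → 14.1895 [wait]  ⇒ S*(1)=-
t_0: node(0,0) S=103.3200 payoff=15.2600 vs cont=27.4650 → 27.4650 [wait]  ⇒ S*(0)=-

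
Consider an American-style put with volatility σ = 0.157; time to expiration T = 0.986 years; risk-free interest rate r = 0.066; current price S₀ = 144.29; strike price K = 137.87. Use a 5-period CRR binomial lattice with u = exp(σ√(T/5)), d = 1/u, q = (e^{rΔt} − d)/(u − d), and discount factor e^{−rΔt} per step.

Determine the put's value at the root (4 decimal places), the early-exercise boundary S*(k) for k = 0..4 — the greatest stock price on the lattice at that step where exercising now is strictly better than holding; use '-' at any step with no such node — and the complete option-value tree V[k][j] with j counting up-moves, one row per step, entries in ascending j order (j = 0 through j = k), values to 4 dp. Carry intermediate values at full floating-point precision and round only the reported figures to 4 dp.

price = 3.5781
boundary = - - 125.5101 117.0577 125.5101
tree:
3.5781
6.7697 1.3144
12.3599 2.8161 0.2409
20.8123 5.9516 0.5763 0.0000
28.6955 12.3599 1.3784 0.0000 0.0000
36.0478 20.8123 3.2971 0.0000 0.0000 0.0000

Δt=0.19720, u=1.07221, d=0.93266, q=0.57645, disc=e^(-rΔt)=0.98707
k=5 terminal: V=max(K-S,0) → 36.0478 20.8123 3.2971 0.0000 0.0000 0.0000
k=4: j=0 S=109.1745 intr=28.6955 cont=26.9127 V=28.6955[EX]; j=1 S=125.5101 intr=12.3599 cont=10.5771 V=12.3599[EX]; j=2 S=144.2900 intr=0.0000 cont=1.3784 V=1.3784[hold]; j=3 S=165.8799 intr=0.0000 cont=0.0000 V=0.0000[hold]; j=4 S=190.7002 intr=0.0000 cont=0.0000 V=0.0000[hold]  S*(4)=125.5101
k=3: j=0 S=117.0577 intr=20.8123 cont=19.0295 V=20.8123[EX]; j=1 S=134.5729 intr=3.2971 cont=5.9516 V=5.9516[hold]; j=2 S=154.7088 intr=0.0000 cont=0.5763 V=0.5763[hold]; j=3 S=177.8576 intr=0.0000 cont=0.0000 V=0.0000[hold]  S*(3)=117.0577
k=2: j=0 S=125.5101 intr=12.3599 cont=12.0875 V=12.3599[EX]; j=1 S=144.2900 intr=0.0000 cont=2.8161 V=2.8161[hold]; j=2 S=165.8799 intr=0.0000 cont=0.2409 V=0.2409[hold]  S*(2)=125.5101
k=1: j=0 S=134.5729 intr=3.2971 cont=6.7697 V=6.7697[hold]; j=1 S=154.7088 intr=0.0000 cont=1.3144 V=1.3144[hold]  S*(1)=-
k=0: j=0 S=144.2900 intr=0.0000 cont=3.5781 V=3.5781[hold]  S*(0)=-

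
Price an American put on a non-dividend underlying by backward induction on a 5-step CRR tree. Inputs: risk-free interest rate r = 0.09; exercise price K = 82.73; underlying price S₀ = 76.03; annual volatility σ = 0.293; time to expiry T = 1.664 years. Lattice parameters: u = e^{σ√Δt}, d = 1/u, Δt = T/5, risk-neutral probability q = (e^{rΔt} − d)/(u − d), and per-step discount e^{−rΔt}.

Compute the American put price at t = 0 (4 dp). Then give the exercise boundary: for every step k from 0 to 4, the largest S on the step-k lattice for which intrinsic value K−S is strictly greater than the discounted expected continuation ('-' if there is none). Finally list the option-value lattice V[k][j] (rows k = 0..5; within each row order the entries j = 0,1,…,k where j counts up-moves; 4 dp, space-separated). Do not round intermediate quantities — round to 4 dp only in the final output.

Δt=0.33280  u=1.18415  d=0.84449  q=0.54736  discount=0.97049
step 5 (expiry): payoffs max(K−S,0) = 50.0754 36.9410 18.5238 0.0000 0.0000 0.0000
step 4: (k=4,j=0): S=38.6681, (K−S)⁺=44.0619, hold=41.6207 ⇒ V=44.0619 exercise | (k=4,j=1): S=54.2212, (K−S)⁺=28.5088, hold=26.0676 ⇒ V=28.5088 exercise | (k=4,j=2): S=76.0300, (K−S)⁺=6.7000, hold=8.1373 ⇒ V=8.1373 continue | (k=4,j=3): S=106.6108, (K−S)⁺=0.0000, hold=0.0000 ⇒ V=0.0000 continue | (k=4,j=4): S=149.4917, (K−S)⁺=0.0000, hold=0.0000 ⇒ V=0.0000 continue  boundary S*=54.2212
step 3: (k=3,j=0): S=45.7890, (K−S)⁺=36.9410, hold=34.4998 ⇒ V=36.9410 exercise | (k=3,j=1): S=64.2062, (K−S)⁺=18.5238, hold=16.8461 ⇒ V=18.5238 exercise | (k=3,j=2): S=90.0312, (K−S)⁺=0.0000, hold=3.5746 ⇒ V=3.5746 continue | (k=3,j=3): S=126.2435, (K−S)⁺=0.0000, hold=0.0000 ⇒ V=0.0000 continue  boundary S*=64.2062
step 2: (k=2,j=0): S=54.2212, (K−S)⁺=28.5088, hold=26.0676 ⇒ V=28.5088 exercise | (k=2,j=1): S=76.0300, (K−S)⁺=6.7000, hold=10.0361 ⇒ V=10.0361 continue | (k=2,j=2): S=106.6108, (K−S)⁺=0.0000, hold=1.5703 ⇒ V=1.5703 continue  boundary S*=54.2212
step 1: (k=1,j=0): S=64.2062, (K−S)⁺=18.5238, hold=17.8548 ⇒ V=18.5238 exercise | (k=1,j=1): S=90.0312, (K−S)⁺=0.0000, hold=5.2429 ⇒ V=5.2429 continue  boundary S*=64.2062
step 0: (k=0,j=0): S=76.0300, (K−S)⁺=6.7000, hold=10.9223 ⇒ V=10.9223 continue  boundary S*=-

price = 10.9223
boundary = - 64.2062 54.2212 64.2062 54.2212
tree:
10.9223
18.5238 5.2429
28.5088 10.0361 1.5703
36.9410 18.5238 3.5746 0.0000
44.0619 28.5088 8.1373 0.0000 0.0000
50.0754 36.9410 18.5238 0.0000 0.0000 0.0000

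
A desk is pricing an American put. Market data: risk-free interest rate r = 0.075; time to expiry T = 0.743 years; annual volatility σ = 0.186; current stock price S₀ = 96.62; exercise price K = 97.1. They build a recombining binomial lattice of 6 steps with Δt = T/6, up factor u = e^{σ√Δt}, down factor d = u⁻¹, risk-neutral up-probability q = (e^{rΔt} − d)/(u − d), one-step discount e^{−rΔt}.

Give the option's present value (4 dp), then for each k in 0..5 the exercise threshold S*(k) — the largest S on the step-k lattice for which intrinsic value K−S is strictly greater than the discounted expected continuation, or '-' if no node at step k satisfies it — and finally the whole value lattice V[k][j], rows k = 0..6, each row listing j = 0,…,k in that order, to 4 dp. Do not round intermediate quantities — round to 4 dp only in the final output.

params: Δt=0.12383 u=1.06764 d=0.93664 q=0.55487 e^(-rΔt)=0.99076
t_6 payoffs: 31.8605 22.7360 12.3353 0.4800 0.0000 0.0000 0.0000
t_5: node(5,0) S=69.6525 payoff=27.4475 vs cont=26.5498 → 27.4475 [stop]  node(5,1) S=79.3942 payoff=17.7058 vs cont=16.8081 → 17.7058 [stop]  node(5,2) S=90.4984 payoff=6.6016 vs cont=5.7039 → 6.6016 [stop]  node(5,3) S=103.1557 payoff=0.0000 vs cont=0.2117 → 0.2117 [wait]  node(5,4) S=117.5831 payoff=0.0000 vs cont=0.0000 → 0.0000 [wait]  node(5,5) S=134.0285 payoff=0.0000 vs cont=0.0000 → 0.0000 [wait]  ⇒ S*(5)=90.4984
t_4: node(4,0) S=74.3640 payoff=22.7360 vs cont=21.8383 → 22.7360 [stop]  node(4,1) S=84.7647 payoff=12.3353 vs cont=11.4377 → 12.3353 [stop]  node(4,2) S=96.6200 payoff=0.4800 vs cont=3.0278 → 3.0278 [wait]  node(4,3) S=110.1334 payoff=0.0000 vs cont=0.0934 → 0.0934 [wait]  node(4,4) S=125.5368 payoff=0.0000 vs cont=0.0000 → 0.0000 [wait]  ⇒ S*(4)=84.7647
t_3: node(3,0) S=79.3942 payoff=17.7058 vs cont=16.8081 → 17.7058 [stop]  node(3,1) S=90.4984 payoff=6.6016 vs cont=7.1045 → 7.1045 [wait]  node(3,2) S=103.1557 payoff=0.0000 vs cont=1.3866 → 1.3866 [wait]  node(3,3) S=117.5831 payoff=0.0000 vs cont=0.0412 → 0.0412 [wait]  ⇒ S*(3)=79.3942
t_2: node(2,0) S=84.7647 payoff=12.3353 vs cont=11.7142 → 12.3353 [stop]  node(2,1) S=96.6200 payoff=0.4800 vs cont=3.8955 → 3.8955 [wait]  node(2,2) S=110.1334 payoff=0.0000 vs cont=0.6342 → 0.6342 [wait]  ⇒ S*(2)=84.7647
t_1: node(1,0) S=90.4984 payoff=6.6016 vs cont=7.5816 → 7.5816 [wait]  node(1,1) S=103.1557 payoff=0.0000 vs cont=2.0666 → 2.0666 [wait]  ⇒ S*(1)=-
t_0: node(0,0) S=96.6200 payoff=0.4800 vs cont=4.4797 → 4.4797 [wait]  ⇒ S*(0)=-

price = 4.4797
boundary = - - 84.7647 79.3942 84.7647 90.4984
tree:
4.4797
7.5816 2.0666
12.3353 3.8955 0.6342
17.7058 7.1045 1.3866 0.0412
22.7360 12.3353 3.0278 0.0934 0.0000
27.4475 17.7058 6.6016 0.2117 0.0000 0.0000
31.8605 22.7360 12.3353 0.4800 0.0000 0.0000 0.0000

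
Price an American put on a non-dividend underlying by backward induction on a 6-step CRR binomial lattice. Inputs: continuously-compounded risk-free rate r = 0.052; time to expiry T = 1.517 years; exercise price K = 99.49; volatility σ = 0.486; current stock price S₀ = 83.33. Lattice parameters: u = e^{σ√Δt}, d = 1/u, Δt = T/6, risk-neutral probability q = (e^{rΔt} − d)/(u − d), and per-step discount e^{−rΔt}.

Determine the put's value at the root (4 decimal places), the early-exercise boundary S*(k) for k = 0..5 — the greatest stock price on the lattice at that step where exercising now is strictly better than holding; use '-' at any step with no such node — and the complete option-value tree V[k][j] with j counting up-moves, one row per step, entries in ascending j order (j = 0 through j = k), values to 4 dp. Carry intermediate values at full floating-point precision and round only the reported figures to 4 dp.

price = 27.3188
boundary = - - 51.1142 40.0324 51.1142 65.2637
tree:
27.3188
37.0056 16.9951
48.3758 25.0281 8.2733
59.4576 35.5919 13.6344 2.3653
68.1368 48.3758 21.9545 4.4882 0.0000
74.9343 59.4576 34.2263 8.5164 0.0000 0.0000
80.2581 68.1368 48.3758 16.1600 0.0000 0.0000 0.0000

Δt=0.25283, u=1.27682, d=0.78320, q=0.46602, disc=e^(-rΔt)=0.98694
k=6 terminal: V=max(K-S,0) → 80.2581 68.1368 48.3758 16.1600 0.0000 0.0000 0.0000
k=5: j=0 S=24.5557 intr=74.9343 cont=73.6349 V=74.9343[EX]; j=1 S=40.0324 intr=59.4576 cont=58.1581 V=59.4576[EX]; j=2 S=65.2637 intr=34.2263 cont=32.9269 V=34.2263[EX]; j=3 S=106.3975 intr=0.0000 cont=8.5164 V=8.5164[hold]; j=4 S=173.4567 intr=0.0000 cont=0.0000 V=0.0000[hold]; j=5 S=282.7814 intr=0.0000 cont=0.0000 V=0.0000[hold]  S*(5)=65.2637
k=4: j=0 S=31.3532 intr=68.1368 cont=66.8373 V=68.1368[EX]; j=1 S=51.1142 intr=48.3758 cont=47.0763 V=48.3758[EX]; j=2 S=83.3300 intr=16.1600 cont=21.9545 V=21.9545[hold]; j=3 S=135.8505 intr=0.0000 cont=4.4882 V=4.4882[hold]; j=4 S=221.4731 intr=0.0000 cont=0.0000 V=0.0000[hold]  S*(4)=51.1142
k=3: j=0 S=40.0324 intr=59.4576 cont=58.1581 V=59.4576[EX]; j=1 S=65.2637 intr=34.2263 cont=35.5919 V=35.5919[hold]; j=2 S=106.3975 intr=0.0000 cont=13.6344 V=13.6344[hold]; j=3 S=173.4567 intr=0.0000 cont=2.3653 V=2.3653[hold]  S*(3)=40.0324
k=2: j=0 S=51.1142 intr=48.3758 cont=47.7044 V=48.3758[EX]; j=1 S=83.3300 intr=16.1600 cont=25.0281 V=25.0281[hold]; j=2 S=135.8505 intr=0.0000 cont=8.2733 V=8.2733[hold]  S*(2)=51.1142
k=1: j=0 S=65.2637 intr=34.2263 cont=37.0056 V=37.0056[hold]; j=1 S=106.3975 intr=0.0000 cont=16.9951 V=16.9951[hold]  S*(1)=-
k=0: j=0 S=83.3300 intr=16.1600 cont=27.3188 V=27.3188[hold]  S*(0)=-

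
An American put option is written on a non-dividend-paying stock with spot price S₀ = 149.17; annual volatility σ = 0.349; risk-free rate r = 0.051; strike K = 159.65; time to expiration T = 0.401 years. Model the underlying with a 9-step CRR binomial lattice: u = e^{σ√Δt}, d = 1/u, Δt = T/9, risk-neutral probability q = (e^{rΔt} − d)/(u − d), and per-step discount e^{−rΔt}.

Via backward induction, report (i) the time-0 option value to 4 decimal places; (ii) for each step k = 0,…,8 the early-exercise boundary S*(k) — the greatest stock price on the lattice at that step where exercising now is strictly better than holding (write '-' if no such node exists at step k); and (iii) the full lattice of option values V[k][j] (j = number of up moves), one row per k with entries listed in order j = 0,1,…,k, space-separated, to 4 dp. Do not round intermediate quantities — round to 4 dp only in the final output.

price = 17.6581
boundary = - - - 119.5918 111.0984 119.5918 128.7344 138.5760 128.7344
tree:
17.6581
23.9684 11.3529
31.5206 16.4352 6.2616
40.0582 23.0248 9.8417 2.6671
48.5516 31.0443 15.0145 4.6519 0.6708
56.4418 40.0582 22.0642 7.9489 1.3366 0.0000
63.7716 48.5516 30.9156 13.2076 2.6634 0.0000 0.0000
70.5808 56.4418 40.0582 21.0740 5.3074 0.0000 0.0000 0.0000
76.9065 63.7716 48.5516 30.9156 10.5758 0.0000 0.0000 0.0000 0.0000
82.7829 70.5808 56.4418 40.0582 21.0740 0.0000 0.0000 0.0000 0.0000 0.0000

params: Δt=0.04456 u=1.07645 d=0.92898 q=0.49702 e^(-rΔt)=0.99773
t_9 payoffs: 82.7829 70.5808 56.4418 40.0582 21.0740 0.0000 0.0000 0.0000 0.0000 0.0000
t_8: node(8,0) S=82.7435 payoff=76.9065 vs cont=76.5441 → 76.9065 [stop]  node(8,1) S=95.8784 payoff=63.7716 vs cont=63.4092 → 63.7716 [stop]  node(8,2) S=111.0984 payoff=48.5516 vs cont=48.1892 → 48.5516 [stop]  node(8,3) S=128.7344 payoff=30.9156 vs cont=30.5532 → 30.9156 [stop]  node(8,4) S=149.1700 payoff=10.4800 vs cont=10.5758 → 10.5758 [wait]  node(8,5) S=172.8496 payoff=0.0000 vs cont=0.0000 → 0.0000 [wait]  node(8,6) S=200.2881 payoff=0.0000 vs cont=0.0000 → 0.0000 [wait]  node(8,7) S=232.0823 payoff=0.0000 vs cont=0.0000 → 0.0000 [wait]  node(8,8) S=268.9236 payoff=0.0000 vs cont=0.0000 → 0.0000 [wait]  ⇒ S*(8)=128.7344
t_7: node(7,0) S=89.0692 payoff=70.5808 vs cont=70.2184 → 70.5808 [stop]  node(7,1) S=103.2082 payoff=56.4418 vs cont=56.0794 → 56.4418 [stop]  node(7,2) S=119.5918 payoff=40.0582 vs cont=39.6959 → 40.0582 [stop]  node(7,3) S=138.5760 payoff=21.0740 vs cont=20.7591 → 21.0740 [stop]  node(7,4) S=160.5739 payoff=0.0000 vs cont=5.3074 → 5.3074 [wait]  node(7,5) S=186.0637 payoff=0.0000 vs cont=0.0000 → 0.0000 [wait]  node(7,6) S=215.5999 payoff=0.0000 vs cont=0.0000 → 0.0000 [wait]  node(7,7) S=249.8247 payoff=0.0000 vs cont=0.0000 → 0.0000 [wait]  ⇒ S*(7)=138.5760
t_6: node(6,0) S=95.8784 payoff=63.7716 vs cont=63.4092 → 63.7716 [stop]  node(6,1) S=111.0984 payoff=48.5516 vs cont=48.1892 → 48.5516 [stop]  node(6,2) S=128.7344 payoff=30.9156 vs cont=30.5532 → 30.9156 [stop]  node(6,3) S=149.1700 payoff=10.4800 vs cont=13.2076 → 13.2076 [wait]  node(6,4) S=172.8496 payoff=0.0000 vs cont=2.6634 → 2.6634 [wait]  node(6,5) S=200.2881 payoff=0.0000 vs cont=0.0000 → 0.0000 [wait]  node(6,6) S=232.0823 payoff=0.0000 vs cont=0.0000 → 0.0000 [wait]  ⇒ S*(6)=128.7344
t_5: node(5,0) S=103.2082 payoff=56.4418 vs cont=56.0794 → 56.4418 [stop]  node(5,1) S=119.5918 payoff=40.0582 vs cont=39.6959 → 40.0582 [stop]  node(5,2) S=138.5760 payoff=21.0740 vs cont=22.0642 → 22.0642 [wait]  node(5,3) S=160.5739 payoff=0.0000 vs cont=7.9489 → 7.9489 [wait]  node(5,4) S=186.0637 payoff=0.0000 vs cont=1.3366 → 1.3366 [wait]  node(5,5) S=215.5999 payoff=0.0000 vs cont=0.0000 → 0.0000 [wait]  ⇒ S*(5)=119.5918
t_4: node(4,0) S=111.0984 payoff=48.5516 vs cont=48.1892 → 48.5516 [stop]  node(4,1) S=128.7344 payoff=30.9156 vs cont=31.0443 → 31.0443 [wait]  node(4,2) S=149.1700 payoff=10.4800 vs cont=15.0145 → 15.0145 [wait]  node(4,3) S=172.8496 payoff=0.0000 vs cont=4.6519 → 4.6519 [wait]  node(4,4) S=200.2881 payoff=0.0000 vs cont=0.6708 → 0.6708 [wait]  ⇒ S*(4)=111.0984
t_3: node(3,0) S=119.5918 payoff=40.0582 vs cont=39.7597 → 40.0582 [stop]  node(3,1) S=138.5760 payoff=21.0740 vs cont=23.0248 → 23.0248 [wait]  node(3,2) S=160.5739 payoff=0.0000 vs cont=9.8417 → 9.8417 [wait]  node(3,3) S=186.0637 payoff=0.0000 vs cont=2.6671 → 2.6671 [wait]  ⇒ S*(3)=119.5918
t_2: node(2,0) S=128.7344 payoff=30.9156 vs cont=31.5206 → 31.5206 [wait]  node(2,1) S=149.1700 payoff=10.4800 vs cont=16.4352 → 16.4352 [wait]  node(2,2) S=172.8496 payoff=0.0000 vs cont=6.2616 → 6.2616 [wait]  ⇒ S*(2)=-
t_1: node(1,0) S=138.5760 payoff=21.0740 vs cont=23.9684 → 23.9684 [wait]  node(1,1) S=160.5739 payoff=0.0000 vs cont=11.3529 → 11.3529 [wait]  ⇒ S*(1)=-
t_0: node(0,0) S=149.1700 payoff=10.4800 vs cont=17.6581 → 17.6581 [wait]  ⇒ S*(0)=-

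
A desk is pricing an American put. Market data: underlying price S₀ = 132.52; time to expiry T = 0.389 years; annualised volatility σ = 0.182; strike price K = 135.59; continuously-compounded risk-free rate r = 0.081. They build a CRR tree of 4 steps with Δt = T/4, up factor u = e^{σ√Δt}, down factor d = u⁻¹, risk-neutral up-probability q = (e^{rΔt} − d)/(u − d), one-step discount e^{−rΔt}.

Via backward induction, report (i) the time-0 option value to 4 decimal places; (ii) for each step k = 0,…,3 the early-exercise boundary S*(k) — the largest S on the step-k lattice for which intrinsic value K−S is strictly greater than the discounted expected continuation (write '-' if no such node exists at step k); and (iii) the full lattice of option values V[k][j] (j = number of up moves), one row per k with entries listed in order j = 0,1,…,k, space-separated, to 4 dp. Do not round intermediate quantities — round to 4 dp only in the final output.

price = 6.1338
boundary = - - 118.2996 125.2081
tree:
6.1338
10.5609 2.6779
17.2904 5.3253 0.5972
23.8177 10.3819 1.3541 0.0000
29.9848 17.2904 3.0700 0.0000 0.0000

params: Δt=0.09725 u=1.05840 d=0.94482 q=0.55545 e^(-rΔt)=0.99215
t_4 payoffs: 29.9848 17.2904 3.0700 0.0000 0.0000
t_3: node(3,0) S=111.7723 payoff=23.8177 vs cont=22.7538 → 23.8177 [stop]  node(3,1) S=125.2081 payoff=10.3819 vs cont=9.3180 → 10.3819 [stop]  node(3,2) S=140.2589 payoff=0.0000 vs cont=1.3541 → 1.3541 [wait]  node(3,3) S=157.1190 payoff=0.0000 vs cont=0.0000 → 0.0000 [wait]  ⇒ S*(3)=125.2081
t_2: node(2,0) S=118.2996 payoff=17.2904 vs cont=16.2265 → 17.2904 [stop]  node(2,1) S=132.5200 payoff=3.0700 vs cont=5.3253 → 5.3253 [wait]  node(2,2) S=148.4498 payoff=0.0000 vs cont=0.5972 → 0.5972 [wait]  ⇒ S*(2)=118.2996
t_1: node(1,0) S=125.2081 payoff=10.3819 vs cont=10.5609 → 10.5609 [wait]  node(1,1) S=140.2589 payoff=0.0000 vs cont=2.6779 → 2.6779 [wait]  ⇒ S*(1)=-
t_0: node(0,0) S=132.5200 payoff=3.0700 vs cont=6.1338 → 6.1338 [wait]  ⇒ S*(0)=-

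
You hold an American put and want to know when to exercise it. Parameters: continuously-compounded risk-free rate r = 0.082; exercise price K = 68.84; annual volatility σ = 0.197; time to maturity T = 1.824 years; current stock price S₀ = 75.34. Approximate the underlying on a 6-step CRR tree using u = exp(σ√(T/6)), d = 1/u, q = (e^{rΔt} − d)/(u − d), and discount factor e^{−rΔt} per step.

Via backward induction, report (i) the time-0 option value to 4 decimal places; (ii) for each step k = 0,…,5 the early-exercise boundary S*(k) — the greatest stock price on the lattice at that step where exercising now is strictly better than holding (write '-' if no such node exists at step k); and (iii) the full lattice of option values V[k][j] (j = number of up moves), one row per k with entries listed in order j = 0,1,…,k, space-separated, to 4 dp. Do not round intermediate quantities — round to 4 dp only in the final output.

Δt=0.30400  u=1.11474  d=0.89707  q=0.58884  discount=0.97538
step 6 (expiry): payoffs max(K−S,0) = 29.5763 20.0494 8.2109 0.0000 0.0000 0.0000 0.0000
step 5: (k=5,j=0): S=43.7687, (K−S)⁺=25.0713, hold=23.3764 ⇒ V=25.0713 exercise | (k=5,j=1): S=54.3887, (K−S)⁺=14.4513, hold=12.7565 ⇒ V=14.4513 exercise | (k=5,j=2): S=67.5855, (K−S)⁺=1.2545, hold=3.2929 ⇒ V=3.2929 continue | (k=5,j=3): S=83.9843, (K−S)⁺=0.0000, hold=0.0000 ⇒ V=0.0000 continue | (k=5,j=4): S=104.3621, (K−S)⁺=0.0000, hold=0.0000 ⇒ V=0.0000 continue | (k=5,j=5): S=129.6843, (K−S)⁺=0.0000, hold=0.0000 ⇒ V=0.0000 continue  boundary S*=54.3887
step 4: (k=4,j=0): S=48.7906, (K−S)⁺=20.0494, hold=18.3546 ⇒ V=20.0494 exercise | (k=4,j=1): S=60.6291, (K−S)⁺=8.2109, hold=7.6868 ⇒ V=8.2109 exercise | (k=4,j=2): S=75.3400, (K−S)⁺=0.0000, hold=1.3206 ⇒ V=1.3206 continue | (k=4,j=3): S=93.6204, (K−S)⁺=0.0000, hold=0.0000 ⇒ V=0.0000 continue | (k=4,j=4): S=116.3362, (K−S)⁺=0.0000, hold=0.0000 ⇒ V=0.0000 continue  boundary S*=60.6291
step 3: (k=3,j=0): S=54.3887, (K−S)⁺=14.4513, hold=12.7565 ⇒ V=14.4513 exercise | (k=3,j=1): S=67.5855, (K−S)⁺=1.2545, hold=4.0514 ⇒ V=4.0514 continue | (k=3,j=2): S=83.9843, (K−S)⁺=0.0000, hold=0.5296 ⇒ V=0.5296 continue | (k=3,j=3): S=104.3621, (K−S)⁺=0.0000, hold=0.0000 ⇒ V=0.0000 continue  boundary S*=54.3887
step 2: (k=2,j=0): S=60.6291, (K−S)⁺=8.2109, hold=8.1224 ⇒ V=8.2109 exercise | (k=2,j=1): S=75.3400, (K−S)⁺=0.0000, hold=1.9289 ⇒ V=1.9289 continue | (k=2,j=2): S=93.6204, (K−S)⁺=0.0000, hold=0.2124 ⇒ V=0.2124 continue  boundary S*=60.6291
step 1: (k=1,j=0): S=67.5855, (K−S)⁺=1.2545, hold=4.4008 ⇒ V=4.4008 continue | (k=1,j=1): S=83.9843, (K−S)⁺=0.0000, hold=0.8956 ⇒ V=0.8956 continue  boundary S*=-
step 0: (k=0,j=0): S=75.3400, (K−S)⁺=0.0000, hold=2.2793 ⇒ V=2.2793 continue  boundary S*=-

price = 2.2793
boundary = - - 60.6291 54.3887 60.6291 54.3887
tree:
2.2793
4.4008 0.8956
8.2109 1.9289 0.2124
14.4513 4.0514 0.5296 0.0000
20.0494 8.2109 1.3206 0.0000 0.0000
25.0713 14.4513 3.2929 0.0000 0.0000 0.0000
29.5763 20.0494 8.2109 0.0000 0.0000 0.0000 0.0000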